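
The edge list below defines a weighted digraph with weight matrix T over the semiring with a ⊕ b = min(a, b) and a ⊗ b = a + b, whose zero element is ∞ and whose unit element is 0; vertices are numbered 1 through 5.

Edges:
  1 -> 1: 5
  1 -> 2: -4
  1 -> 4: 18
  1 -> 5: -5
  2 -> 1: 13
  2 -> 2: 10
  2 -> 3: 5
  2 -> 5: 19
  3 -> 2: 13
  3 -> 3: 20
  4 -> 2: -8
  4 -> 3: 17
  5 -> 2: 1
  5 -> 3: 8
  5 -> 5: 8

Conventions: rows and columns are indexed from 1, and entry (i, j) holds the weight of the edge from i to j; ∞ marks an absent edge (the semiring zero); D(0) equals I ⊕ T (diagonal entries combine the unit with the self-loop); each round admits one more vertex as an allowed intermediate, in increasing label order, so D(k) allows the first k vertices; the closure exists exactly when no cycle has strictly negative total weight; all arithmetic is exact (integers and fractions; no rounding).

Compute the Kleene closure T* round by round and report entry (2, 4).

D(0):
  [0, -4, ∞, 18, -5]
  [13, 0, 5, ∞, 19]
  [∞, 13, 0, ∞, ∞]
  [∞, -8, 17, 0, ∞]
  [∞, 1, 8, ∞, 0]
D(1):
  [0, -4, ∞, 18, -5]
  [13, 0, 5, 31, 8]
  [∞, 13, 0, ∞, ∞]
  [∞, -8, 17, 0, ∞]
  [∞, 1, 8, ∞, 0]
D(2):
  [0, -4, 1, 18, -5]
  [13, 0, 5, 31, 8]
  [26, 13, 0, 44, 21]
  [5, -8, -3, 0, 0]
  [14, 1, 6, 32, 0]
D(3):
  [0, -4, 1, 18, -5]
  [13, 0, 5, 31, 8]
  [26, 13, 0, 44, 21]
  [5, -8, -3, 0, 0]
  [14, 1, 6, 32, 0]
D(4):
  [0, -4, 1, 18, -5]
  [13, 0, 5, 31, 8]
  [26, 13, 0, 44, 21]
  [5, -8, -3, 0, 0]
  [14, 1, 6, 32, 0]
D(5):
  [0, -4, 1, 18, -5]
  [13, 0, 5, 31, 8]
  [26, 13, 0, 44, 21]
  [5, -8, -3, 0, 0]
  [14, 1, 6, 32, 0]
Answer: T*[2][4] = 31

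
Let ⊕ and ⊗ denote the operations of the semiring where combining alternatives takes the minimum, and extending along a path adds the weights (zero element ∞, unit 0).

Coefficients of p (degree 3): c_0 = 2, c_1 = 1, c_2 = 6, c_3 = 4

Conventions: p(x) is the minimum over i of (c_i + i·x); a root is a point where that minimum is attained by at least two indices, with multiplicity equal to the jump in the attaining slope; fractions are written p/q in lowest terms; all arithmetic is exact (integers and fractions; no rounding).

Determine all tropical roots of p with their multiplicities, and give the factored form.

hull edge (i=0, c=2) to (i=1, c=1): slope -1, span 1
hull edge (i=1, c=1) to (i=3, c=4): slope 3/2, span 2
Factored form: p(x) = 4 ⊗ (x ⊕ (-3/2)) ⊗ (x ⊕ (-3/2)) ⊗ (x ⊕ 1)
Answer: roots = -3/2 (mult 2), 1 (mult 1)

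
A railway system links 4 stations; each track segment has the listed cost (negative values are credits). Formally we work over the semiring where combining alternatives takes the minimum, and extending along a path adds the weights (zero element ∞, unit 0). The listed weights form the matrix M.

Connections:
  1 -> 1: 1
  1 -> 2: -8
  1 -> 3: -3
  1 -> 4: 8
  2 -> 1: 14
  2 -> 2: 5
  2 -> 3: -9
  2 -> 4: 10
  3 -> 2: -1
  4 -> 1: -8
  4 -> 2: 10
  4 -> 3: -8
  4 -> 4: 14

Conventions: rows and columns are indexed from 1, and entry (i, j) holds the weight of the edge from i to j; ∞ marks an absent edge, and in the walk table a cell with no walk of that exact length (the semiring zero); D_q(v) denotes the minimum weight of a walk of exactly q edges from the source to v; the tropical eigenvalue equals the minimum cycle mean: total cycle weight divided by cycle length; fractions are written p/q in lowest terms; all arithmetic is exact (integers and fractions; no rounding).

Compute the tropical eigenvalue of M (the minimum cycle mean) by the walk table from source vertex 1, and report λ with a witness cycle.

q=0: [0, ∞, ∞, ∞]
q=1: [1, -8, -3, 8]
q=2: [0, -7, -17, 2]
q=3: [-6, -18, -16, 3]
q=4: [-5, -17, -27, -8]
Optimal cycle mean attained by: cycle 2->3->2, total (-9) + (-1), length 2.
Answer: λ = -5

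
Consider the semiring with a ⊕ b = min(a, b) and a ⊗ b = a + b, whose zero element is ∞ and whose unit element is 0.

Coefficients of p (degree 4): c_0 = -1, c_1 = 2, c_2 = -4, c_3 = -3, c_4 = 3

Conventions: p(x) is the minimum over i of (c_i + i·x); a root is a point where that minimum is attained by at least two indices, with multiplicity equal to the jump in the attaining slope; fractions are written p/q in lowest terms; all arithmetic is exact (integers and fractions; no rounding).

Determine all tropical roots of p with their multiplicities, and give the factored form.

hull edge (i=0, c=-1) to (i=2, c=-4): slope -3/2, span 2
hull edge (i=2, c=-4) to (i=3, c=-3): slope 1, span 1
hull edge (i=3, c=-3) to (i=4, c=3): slope 6, span 1
Factored form: p(x) = 3 ⊗ (x ⊕ (-6)) ⊗ (x ⊕ (-1)) ⊗ (x ⊕ 3/2) ⊗ (x ⊕ 3/2)
Answer: roots = -6 (mult 1), -1 (mult 1), 3/2 (mult 2)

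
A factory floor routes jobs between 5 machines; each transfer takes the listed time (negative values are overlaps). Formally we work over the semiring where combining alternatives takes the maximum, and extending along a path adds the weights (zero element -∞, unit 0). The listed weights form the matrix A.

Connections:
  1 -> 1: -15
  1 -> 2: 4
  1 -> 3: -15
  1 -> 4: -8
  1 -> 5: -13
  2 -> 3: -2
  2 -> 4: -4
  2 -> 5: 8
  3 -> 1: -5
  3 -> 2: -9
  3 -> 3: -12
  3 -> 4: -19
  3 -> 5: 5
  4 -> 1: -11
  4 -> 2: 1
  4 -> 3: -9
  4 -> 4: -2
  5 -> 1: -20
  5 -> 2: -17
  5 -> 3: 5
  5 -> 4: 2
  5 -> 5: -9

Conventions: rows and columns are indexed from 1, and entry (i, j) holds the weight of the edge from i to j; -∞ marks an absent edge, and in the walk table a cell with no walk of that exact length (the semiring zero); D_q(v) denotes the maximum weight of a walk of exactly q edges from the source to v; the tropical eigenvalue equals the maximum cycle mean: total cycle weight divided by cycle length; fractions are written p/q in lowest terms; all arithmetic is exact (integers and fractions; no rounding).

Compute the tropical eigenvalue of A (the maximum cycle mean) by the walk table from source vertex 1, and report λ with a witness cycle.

q=0: [0, -∞, -∞, -∞, -∞]
q=1: [-15, 4, -15, -8, -13]
q=2: [-19, -7, 2, 0, 12]
q=3: [-3, 1, 17, 14, 7]
q=4: [12, 15, 12, 12, 22]
q=5: [7, 16, 27, 24, 23]
Optimal cycle mean attained by: cycle 3->5->3, total 5 + 5, length 2.
Answer: λ = 5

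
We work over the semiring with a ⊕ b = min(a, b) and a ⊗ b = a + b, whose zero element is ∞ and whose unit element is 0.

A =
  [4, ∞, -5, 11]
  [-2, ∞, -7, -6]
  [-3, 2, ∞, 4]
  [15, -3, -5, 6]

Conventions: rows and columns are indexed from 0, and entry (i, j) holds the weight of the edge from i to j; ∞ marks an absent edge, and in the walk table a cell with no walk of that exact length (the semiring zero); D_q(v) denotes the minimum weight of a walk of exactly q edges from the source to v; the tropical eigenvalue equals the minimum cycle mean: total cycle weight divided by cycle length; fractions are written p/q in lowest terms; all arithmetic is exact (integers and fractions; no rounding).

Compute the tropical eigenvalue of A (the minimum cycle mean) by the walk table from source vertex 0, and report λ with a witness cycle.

q=0: [0, ∞, ∞, ∞]
q=1: [4, ∞, -5, 11]
q=2: [-8, -3, -1, -1]
q=3: [-5, -4, -13, -9]
q=4: [-16, -12, -14, -10]
Optimal cycle mean attained by: cycle 1->3->1, total (-6) + (-3), length 2.
Answer: λ = -9/2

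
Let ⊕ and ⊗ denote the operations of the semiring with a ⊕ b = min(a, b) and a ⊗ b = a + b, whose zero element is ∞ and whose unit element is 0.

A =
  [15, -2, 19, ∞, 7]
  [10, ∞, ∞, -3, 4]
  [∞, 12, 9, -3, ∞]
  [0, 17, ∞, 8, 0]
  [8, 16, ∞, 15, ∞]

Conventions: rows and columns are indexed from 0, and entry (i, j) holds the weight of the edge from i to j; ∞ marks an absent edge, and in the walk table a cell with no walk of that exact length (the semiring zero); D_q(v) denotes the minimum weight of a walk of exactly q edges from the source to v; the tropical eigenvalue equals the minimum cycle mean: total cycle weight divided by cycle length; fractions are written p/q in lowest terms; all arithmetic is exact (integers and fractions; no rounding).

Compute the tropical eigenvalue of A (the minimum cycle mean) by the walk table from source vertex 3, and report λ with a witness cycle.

q=0: [∞, ∞, ∞, 0, ∞]
q=1: [0, 17, ∞, 8, 0]
q=2: [8, -2, 19, 14, 7]
q=3: [8, 6, 27, -5, 2]
q=4: [-5, 6, 27, 3, -5]
q=5: [3, -7, 14, 3, 2]
Optimal cycle mean attained by: cycle 0->1->3->0, total (-2) + (-3) + 0, length 3.
Answer: λ = -5/3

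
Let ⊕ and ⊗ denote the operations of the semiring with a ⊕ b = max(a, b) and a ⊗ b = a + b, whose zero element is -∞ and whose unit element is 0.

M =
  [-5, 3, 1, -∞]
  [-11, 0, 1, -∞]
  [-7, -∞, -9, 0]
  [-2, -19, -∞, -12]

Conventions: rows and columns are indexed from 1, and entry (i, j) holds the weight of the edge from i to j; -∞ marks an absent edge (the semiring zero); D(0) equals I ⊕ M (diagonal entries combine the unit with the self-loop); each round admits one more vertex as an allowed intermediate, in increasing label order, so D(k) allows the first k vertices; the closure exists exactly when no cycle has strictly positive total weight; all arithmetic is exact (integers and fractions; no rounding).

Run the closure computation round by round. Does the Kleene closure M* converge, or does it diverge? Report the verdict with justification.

D(0):
  [0, 3, 1, -∞]
  [-11, 0, 1, -∞]
  [-7, -∞, 0, 0]
  [-2, -19, -∞, 0]
D(1):
  [0, 3, 1, -∞]
  [-11, 0, 1, -∞]
  [-7, -4, 0, 0]
  [-2, 1, -1, 0]
D(2):
  [0, 3, 4, -∞]
  [-11, 0, 1, -∞]
  [-7, -4, 0, 0]
  [-2, 1, 2, 0]
Detection: at round 3, diagonal entry (4, 4) turns strictly positive.
Key observation: the cycle 4->1->2->3->4 has total weight (-2) + 3 + 1 + 0, which is strictly positive.
Answer: DIVERGES — positive cycle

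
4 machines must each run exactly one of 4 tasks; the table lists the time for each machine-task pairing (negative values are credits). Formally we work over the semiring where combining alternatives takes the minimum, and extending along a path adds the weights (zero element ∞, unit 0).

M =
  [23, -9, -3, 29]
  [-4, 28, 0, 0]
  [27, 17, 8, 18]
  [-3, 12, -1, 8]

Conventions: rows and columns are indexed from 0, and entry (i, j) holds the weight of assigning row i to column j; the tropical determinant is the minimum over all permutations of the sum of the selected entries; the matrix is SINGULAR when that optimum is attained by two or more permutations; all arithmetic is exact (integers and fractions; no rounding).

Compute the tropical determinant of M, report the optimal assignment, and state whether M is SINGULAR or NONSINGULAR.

σ = (0, 1, 2, 3): 23 + 28 + 8 + 8 = 67
σ = (0, 1, 3, 2): 23 + 28 + 18 + (-1) = 68
σ = (0, 2, 1, 3): 23 + 0 + 17 + 8 = 48
σ = (0, 2, 3, 1): 23 + 0 + 18 + 12 = 53
σ = (0, 3, 1, 2): 23 + 0 + 17 + (-1) = 39
σ = (0, 3, 2, 1): 23 + 0 + 8 + 12 = 43
σ = (1, 0, 2, 3): (-9) + (-4) + 8 + 8 = 3
σ = (1, 0, 3, 2): (-9) + (-4) + 18 + (-1) = 4
σ = (1, 2, 0, 3): (-9) + 0 + 27 + 8 = 26
σ = (1, 2, 3, 0): (-9) + 0 + 18 + (-3) = 6
σ = (1, 3, 0, 2): (-9) + 0 + 27 + (-1) = 17
σ = (1, 3, 2, 0): (-9) + 0 + 8 + (-3) = -4
σ = (2, 0, 1, 3): (-3) + (-4) + 17 + 8 = 18
σ = (2, 0, 3, 1): (-3) + (-4) + 18 + 12 = 23
σ = (2, 1, 0, 3): (-3) + 28 + 27 + 8 = 60
σ = (2, 1, 3, 0): (-3) + 28 + 18 + (-3) = 40
σ = (2, 3, 0, 1): (-3) + 0 + 27 + 12 = 36
σ = (2, 3, 1, 0): (-3) + 0 + 17 + (-3) = 11
σ = (3, 0, 1, 2): 29 + (-4) + 17 + (-1) = 41
σ = (3, 0, 2, 1): 29 + (-4) + 8 + 12 = 45
σ = (3, 1, 0, 2): 29 + 28 + 27 + (-1) = 83
σ = (3, 1, 2, 0): 29 + 28 + 8 + (-3) = 62
σ = (3, 2, 0, 1): 29 + 0 + 27 + 12 = 68
σ = (3, 2, 1, 0): 29 + 0 + 17 + (-3) = 43
Optimal value attained by: σ = (1, 3, 2, 0).
Answer: det⊕(M) = -4; verdict: NONSINGULAR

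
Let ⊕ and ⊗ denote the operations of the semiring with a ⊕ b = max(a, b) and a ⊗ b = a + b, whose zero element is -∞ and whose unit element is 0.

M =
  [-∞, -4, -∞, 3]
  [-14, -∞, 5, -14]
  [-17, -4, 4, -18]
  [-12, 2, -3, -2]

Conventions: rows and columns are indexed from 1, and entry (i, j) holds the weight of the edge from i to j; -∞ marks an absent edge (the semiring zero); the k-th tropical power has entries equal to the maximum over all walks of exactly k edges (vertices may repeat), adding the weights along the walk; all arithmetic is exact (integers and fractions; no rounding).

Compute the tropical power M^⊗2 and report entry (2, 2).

M^⊗2:
  [-9, 5, 1, 1]
  [-12, 1, 9, -11]
  [-13, 0, 8, -14]
  [-12, 0, 7, -4]
Key observation: the optimum is the walk 2->3->2, with weight 5 + (-4) = 1.
Optimal value attained by: walk 2->3->2.
Answer: (M^⊗2)[2][2] = 1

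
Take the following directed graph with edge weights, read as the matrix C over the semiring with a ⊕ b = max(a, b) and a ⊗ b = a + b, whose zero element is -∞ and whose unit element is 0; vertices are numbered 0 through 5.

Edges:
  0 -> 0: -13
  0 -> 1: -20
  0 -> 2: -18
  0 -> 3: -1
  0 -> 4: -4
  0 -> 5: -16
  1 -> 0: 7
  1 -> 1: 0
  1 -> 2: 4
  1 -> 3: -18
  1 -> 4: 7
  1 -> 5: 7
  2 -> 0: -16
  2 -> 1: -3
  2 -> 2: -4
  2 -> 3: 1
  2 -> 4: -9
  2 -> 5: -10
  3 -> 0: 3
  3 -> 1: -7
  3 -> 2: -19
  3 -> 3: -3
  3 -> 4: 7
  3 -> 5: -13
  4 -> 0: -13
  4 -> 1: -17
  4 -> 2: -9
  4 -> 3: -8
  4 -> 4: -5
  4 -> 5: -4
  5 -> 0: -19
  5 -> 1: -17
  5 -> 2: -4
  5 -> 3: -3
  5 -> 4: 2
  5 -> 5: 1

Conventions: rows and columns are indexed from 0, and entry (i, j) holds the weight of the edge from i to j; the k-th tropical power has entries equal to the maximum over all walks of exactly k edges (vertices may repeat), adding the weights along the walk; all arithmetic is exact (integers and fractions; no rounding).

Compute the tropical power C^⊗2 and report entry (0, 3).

C^⊗2:
  [2, -8, -13, -4, 6, -8]
  [7, 1, 4, 6, 9, 8]
  [4, -3, 1, -2, 8, 4]
  [0, -7, -2, 2, 4, 3]
  [-5, -12, -8, -7, -1, -3]
  [0, -7, -3, -2, 4, 2]
Key observation: the optimum is the walk 0->3->3, with weight (-1) + (-3) = -4.
Optimal value attained by: walk 0->3->3.
Answer: (C^⊗2)[0][3] = -4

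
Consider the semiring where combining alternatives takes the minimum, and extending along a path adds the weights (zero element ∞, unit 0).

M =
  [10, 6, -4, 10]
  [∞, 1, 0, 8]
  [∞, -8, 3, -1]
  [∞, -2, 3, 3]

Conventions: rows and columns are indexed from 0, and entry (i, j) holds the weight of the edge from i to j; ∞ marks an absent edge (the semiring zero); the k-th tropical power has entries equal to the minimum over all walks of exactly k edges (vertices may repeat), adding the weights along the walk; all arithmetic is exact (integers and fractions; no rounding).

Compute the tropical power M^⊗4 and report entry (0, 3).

M^⊗2:
  [20, -12, -1, -5]
  [∞, -8, 1, -1]
  [∞, -7, -8, 0]
  [∞, -5, -2, 2]
M^⊗3:
  [30, -11, -12, -4]
  [∞, -7, -8, 0]
  [∞, -16, -7, -9]
  [∞, -10, -5, -3]
M^⊗4:
  [40, -20, -11, -13]
  [∞, -16, -7, -9]
  [∞, -15, -16, -8]
  [∞, -13, -10, -6]
Key observation: the optimum is the walk 0->2->1->2->3, with weight (-4) + (-8) + 0 + (-1) = -13.
Optimal value attained by: walk 0->2->1->2->3.
Answer: (M^⊗4)[0][3] = -13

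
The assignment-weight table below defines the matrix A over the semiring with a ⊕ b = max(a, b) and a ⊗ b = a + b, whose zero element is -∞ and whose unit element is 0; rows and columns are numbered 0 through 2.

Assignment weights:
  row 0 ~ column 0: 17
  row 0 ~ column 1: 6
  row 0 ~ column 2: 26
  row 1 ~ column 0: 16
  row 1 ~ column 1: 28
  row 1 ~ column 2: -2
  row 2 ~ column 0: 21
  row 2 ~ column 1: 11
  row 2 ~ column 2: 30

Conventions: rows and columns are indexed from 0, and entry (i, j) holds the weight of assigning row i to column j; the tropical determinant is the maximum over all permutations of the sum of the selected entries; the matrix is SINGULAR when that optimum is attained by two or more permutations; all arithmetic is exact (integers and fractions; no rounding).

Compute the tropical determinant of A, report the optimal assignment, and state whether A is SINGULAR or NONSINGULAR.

σ = (0, 1, 2): 17 + 28 + 30 = 75
σ = (0, 2, 1): 17 + (-2) + 11 = 26
σ = (1, 0, 2): 6 + 16 + 30 = 52
σ = (1, 2, 0): 6 + (-2) + 21 = 25
σ = (2, 0, 1): 26 + 16 + 11 = 53
σ = (2, 1, 0): 26 + 28 + 21 = 75
Optimal value attained by: σ = (0, 1, 2).
Answer: det⊕(A) = 75; verdict: SINGULAR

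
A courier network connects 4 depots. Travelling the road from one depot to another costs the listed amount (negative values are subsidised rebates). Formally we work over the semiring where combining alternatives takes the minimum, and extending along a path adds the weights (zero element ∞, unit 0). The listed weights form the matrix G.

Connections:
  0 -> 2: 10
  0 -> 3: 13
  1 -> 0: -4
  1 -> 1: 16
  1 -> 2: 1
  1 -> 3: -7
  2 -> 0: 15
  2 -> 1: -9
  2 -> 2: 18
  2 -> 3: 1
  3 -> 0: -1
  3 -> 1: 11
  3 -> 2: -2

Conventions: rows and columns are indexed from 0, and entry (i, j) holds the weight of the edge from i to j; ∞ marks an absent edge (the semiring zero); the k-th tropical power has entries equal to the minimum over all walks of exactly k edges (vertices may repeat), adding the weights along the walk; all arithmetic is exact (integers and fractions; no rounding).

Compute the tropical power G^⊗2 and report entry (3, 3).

G^⊗2:
  [12, 1, 11, 11]
  [-8, -8, -9, 2]
  [-13, 7, -8, -16]
  [7, -11, 9, -1]
Key observation: the optimum is the walk 3->2->3, with weight (-2) + 1 = -1.
Optimal value attained by: walk 3->2->3.
Answer: (G^⊗2)[3][3] = -1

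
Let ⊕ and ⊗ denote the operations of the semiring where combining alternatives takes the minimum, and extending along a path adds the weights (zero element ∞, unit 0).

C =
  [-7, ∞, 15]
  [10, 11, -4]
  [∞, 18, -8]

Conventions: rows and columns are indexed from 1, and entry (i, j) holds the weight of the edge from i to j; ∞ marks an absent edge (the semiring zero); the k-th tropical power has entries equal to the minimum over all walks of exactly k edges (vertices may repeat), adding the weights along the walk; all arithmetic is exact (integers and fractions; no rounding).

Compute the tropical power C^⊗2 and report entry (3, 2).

C^⊗2:
  [-14, 33, 7]
  [3, 14, -12]
  [28, 10, -16]
Key observation: the optimum is the walk 3->3->2, with weight (-8) + 18 = 10.
Optimal value attained by: walk 3->3->2.
Answer: (C^⊗2)[3][2] = 10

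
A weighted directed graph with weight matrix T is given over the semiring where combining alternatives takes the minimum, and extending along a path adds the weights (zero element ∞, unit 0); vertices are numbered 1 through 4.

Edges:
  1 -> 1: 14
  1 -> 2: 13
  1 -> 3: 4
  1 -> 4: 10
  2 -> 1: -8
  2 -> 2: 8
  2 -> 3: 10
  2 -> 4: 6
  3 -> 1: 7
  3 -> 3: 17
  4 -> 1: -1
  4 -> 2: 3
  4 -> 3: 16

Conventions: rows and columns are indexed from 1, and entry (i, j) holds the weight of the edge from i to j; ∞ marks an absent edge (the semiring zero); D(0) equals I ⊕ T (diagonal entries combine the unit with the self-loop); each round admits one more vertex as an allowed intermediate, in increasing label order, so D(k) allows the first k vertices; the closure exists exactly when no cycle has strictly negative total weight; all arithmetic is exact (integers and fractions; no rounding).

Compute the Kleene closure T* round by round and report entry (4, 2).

D(0):
  [0, 13, 4, 10]
  [-8, 0, 10, 6]
  [7, ∞, 0, ∞]
  [-1, 3, 16, 0]
D(1):
  [0, 13, 4, 10]
  [-8, 0, -4, 2]
  [7, 20, 0, 17]
  [-1, 3, 3, 0]
D(2):
  [0, 13, 4, 10]
  [-8, 0, -4, 2]
  [7, 20, 0, 17]
  [-5, 3, -1, 0]
D(3):
  [0, 13, 4, 10]
  [-8, 0, -4, 2]
  [7, 20, 0, 17]
  [-5, 3, -1, 0]
D(4):
  [0, 13, 4, 10]
  [-8, 0, -4, 2]
  [7, 20, 0, 17]
  [-5, 3, -1, 0]
Answer: T*[4][2] = 3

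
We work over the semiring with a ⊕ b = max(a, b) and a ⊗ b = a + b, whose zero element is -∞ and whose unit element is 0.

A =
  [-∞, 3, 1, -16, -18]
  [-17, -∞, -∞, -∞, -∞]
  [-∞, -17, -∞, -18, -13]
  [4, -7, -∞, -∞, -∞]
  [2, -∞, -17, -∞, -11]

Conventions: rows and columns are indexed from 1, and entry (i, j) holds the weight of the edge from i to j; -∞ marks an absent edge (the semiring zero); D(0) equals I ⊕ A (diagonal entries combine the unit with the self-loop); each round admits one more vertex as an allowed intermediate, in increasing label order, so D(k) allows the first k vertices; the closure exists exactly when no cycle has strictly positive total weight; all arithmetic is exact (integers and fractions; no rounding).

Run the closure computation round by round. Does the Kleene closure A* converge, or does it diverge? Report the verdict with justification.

D(0):
  [0, 3, 1, -16, -18]
  [-17, 0, -∞, -∞, -∞]
  [-∞, -17, 0, -18, -13]
  [4, -7, -∞, 0, -∞]
  [2, -∞, -17, -∞, 0]
D(1):
  [0, 3, 1, -16, -18]
  [-17, 0, -16, -33, -35]
  [-∞, -17, 0, -18, -13]
  [4, 7, 5, 0, -14]
  [2, 5, 3, -14, 0]
D(2):
  [0, 3, 1, -16, -18]
  [-17, 0, -16, -33, -35]
  [-34, -17, 0, -18, -13]
  [4, 7, 5, 0, -14]
  [2, 5, 3, -14, 0]
D(3):
  [0, 3, 1, -16, -12]
  [-17, 0, -16, -33, -29]
  [-34, -17, 0, -18, -13]
  [4, 7, 5, 0, -8]
  [2, 5, 3, -14, 0]
D(4):
  [0, 3, 1, -16, -12]
  [-17, 0, -16, -33, -29]
  [-14, -11, 0, -18, -13]
  [4, 7, 5, 0, -8]
  [2, 5, 3, -14, 0]
D(5):
  [0, 3, 1, -16, -12]
  [-17, 0, -16, -33, -29]
  [-11, -8, 0, -18, -13]
  [4, 7, 5, 0, -8]
  [2, 5, 3, -14, 0]
Key observation: every diagonal entry stays at the unit through all rounds, so no improving cycle exists.
Answer: CONVERGES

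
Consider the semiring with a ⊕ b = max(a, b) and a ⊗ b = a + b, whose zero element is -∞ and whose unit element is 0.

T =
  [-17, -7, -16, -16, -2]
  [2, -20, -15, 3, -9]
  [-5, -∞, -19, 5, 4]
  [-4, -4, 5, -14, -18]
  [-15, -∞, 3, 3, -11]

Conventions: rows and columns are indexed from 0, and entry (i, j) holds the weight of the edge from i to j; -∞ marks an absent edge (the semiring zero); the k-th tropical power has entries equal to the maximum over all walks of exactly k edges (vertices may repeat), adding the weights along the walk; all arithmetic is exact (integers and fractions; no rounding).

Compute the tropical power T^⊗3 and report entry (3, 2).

T^⊗2:
  [-5, -20, 1, 1, -12]
  [-1, -1, 8, -6, 0]
  [1, 1, 10, 7, -7]
  [0, -11, -9, 10, 9]
  [-1, -1, 8, 8, 7]
T^⊗3:
  [-3, -3, 6, 6, 5]
  [3, -8, 3, 13, 12]
  [5, 3, 12, 15, 14]
  [6, 6, 15, 12, -2]
  [4, 4, 13, 13, 12]
Key observation: the optimum is the walk 3->2->3->2, with weight 5 + 5 + 5 = 15.
Optimal value attained by: walk 3->2->3->2.
Answer: (T^⊗3)[3][2] = 15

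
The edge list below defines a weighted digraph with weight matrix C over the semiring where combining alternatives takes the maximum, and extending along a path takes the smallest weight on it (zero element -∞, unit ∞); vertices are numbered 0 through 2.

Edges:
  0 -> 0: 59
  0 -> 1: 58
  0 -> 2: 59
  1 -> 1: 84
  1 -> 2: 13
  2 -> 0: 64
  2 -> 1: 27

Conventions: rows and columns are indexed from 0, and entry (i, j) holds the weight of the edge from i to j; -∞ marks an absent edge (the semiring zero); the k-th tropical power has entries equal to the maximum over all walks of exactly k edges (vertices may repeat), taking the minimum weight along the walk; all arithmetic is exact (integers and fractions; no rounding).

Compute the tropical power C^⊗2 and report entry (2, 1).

C^⊗2:
  [59, 58, 59]
  [13, 84, 13]
  [59, 58, 59]
Key observation: the optimum is the walk 2->0->1, with weight 64 min 58 = 58.
Optimal value attained by: walk 2->0->1.
Answer: (C^⊗2)[2][1] = 58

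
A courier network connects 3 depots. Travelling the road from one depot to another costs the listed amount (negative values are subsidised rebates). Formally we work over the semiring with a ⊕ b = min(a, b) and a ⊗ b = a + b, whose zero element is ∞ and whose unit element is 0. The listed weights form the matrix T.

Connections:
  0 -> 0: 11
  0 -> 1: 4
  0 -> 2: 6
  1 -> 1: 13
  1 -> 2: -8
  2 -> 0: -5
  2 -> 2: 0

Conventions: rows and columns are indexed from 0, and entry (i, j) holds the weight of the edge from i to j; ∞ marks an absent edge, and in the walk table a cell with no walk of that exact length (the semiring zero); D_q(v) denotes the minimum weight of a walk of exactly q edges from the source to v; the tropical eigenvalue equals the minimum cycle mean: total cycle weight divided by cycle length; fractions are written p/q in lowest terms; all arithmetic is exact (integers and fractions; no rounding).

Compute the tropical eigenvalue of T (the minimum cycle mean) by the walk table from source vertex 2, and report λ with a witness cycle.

q=0: [∞, ∞, 0]
q=1: [-5, ∞, 0]
q=2: [-5, -1, 0]
q=3: [-5, -1, -9]
Optimal cycle mean attained by: cycle 0->1->2->0, total 4 + (-8) + (-5), length 3.
Answer: λ = -3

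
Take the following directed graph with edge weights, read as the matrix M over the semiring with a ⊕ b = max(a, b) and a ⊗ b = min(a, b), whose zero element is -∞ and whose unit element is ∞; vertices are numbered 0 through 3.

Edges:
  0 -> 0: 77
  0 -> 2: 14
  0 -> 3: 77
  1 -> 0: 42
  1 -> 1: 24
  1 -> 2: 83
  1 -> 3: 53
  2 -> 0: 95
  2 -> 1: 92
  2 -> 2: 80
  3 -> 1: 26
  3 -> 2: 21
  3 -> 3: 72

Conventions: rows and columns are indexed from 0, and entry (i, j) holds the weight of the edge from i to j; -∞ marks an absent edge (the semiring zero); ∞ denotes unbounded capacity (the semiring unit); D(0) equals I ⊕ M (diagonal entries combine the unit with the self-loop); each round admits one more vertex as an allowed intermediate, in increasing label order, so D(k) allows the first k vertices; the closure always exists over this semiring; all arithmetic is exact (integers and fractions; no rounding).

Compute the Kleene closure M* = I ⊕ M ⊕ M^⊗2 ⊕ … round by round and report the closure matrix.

D(0):
  [∞, -∞, 14, 77]
  [42, ∞, 83, 53]
  [95, 92, ∞, -∞]
  [-∞, 26, 21, ∞]
D(1):
  [∞, -∞, 14, 77]
  [42, ∞, 83, 53]
  [95, 92, ∞, 77]
  [-∞, 26, 21, ∞]
D(2):
  [∞, -∞, 14, 77]
  [42, ∞, 83, 53]
  [95, 92, ∞, 77]
  [26, 26, 26, ∞]
D(3):
  [∞, 14, 14, 77]
  [83, ∞, 83, 77]
  [95, 92, ∞, 77]
  [26, 26, 26, ∞]
D(4):
  [∞, 26, 26, 77]
  [83, ∞, 83, 77]
  [95, 92, ∞, 77]
  [26, 26, 26, ∞]
Answer: M* = [[∞, 26, 26, 77], [83, ∞, 83, 77], [95, 92, ∞, 77], [26, 26, 26, ∞]]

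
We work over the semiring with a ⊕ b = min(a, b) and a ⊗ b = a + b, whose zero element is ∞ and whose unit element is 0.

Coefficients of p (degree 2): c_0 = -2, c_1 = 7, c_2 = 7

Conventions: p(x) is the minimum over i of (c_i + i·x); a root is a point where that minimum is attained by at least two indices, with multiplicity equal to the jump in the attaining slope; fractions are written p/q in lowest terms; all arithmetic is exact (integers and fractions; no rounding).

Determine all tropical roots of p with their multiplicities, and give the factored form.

hull edge (i=0, c=-2) to (i=2, c=7): slope 9/2, span 2
Factored form: p(x) = 7 ⊗ (x ⊕ (-9/2)) ⊗ (x ⊕ (-9/2))
Answer: roots = -9/2 (mult 2)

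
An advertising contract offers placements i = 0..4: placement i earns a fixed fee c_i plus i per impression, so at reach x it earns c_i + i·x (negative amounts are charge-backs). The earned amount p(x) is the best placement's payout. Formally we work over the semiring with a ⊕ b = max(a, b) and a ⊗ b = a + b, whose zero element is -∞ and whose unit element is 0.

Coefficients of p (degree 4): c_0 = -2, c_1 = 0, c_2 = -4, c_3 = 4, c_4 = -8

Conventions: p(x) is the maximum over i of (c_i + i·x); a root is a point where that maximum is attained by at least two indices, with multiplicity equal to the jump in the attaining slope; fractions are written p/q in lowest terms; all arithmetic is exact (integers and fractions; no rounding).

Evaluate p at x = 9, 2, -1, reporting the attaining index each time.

p(9) = max(-2+0·9=-2, 0+1·9=9, -4+2·9=14, 4+3·9=31, -8+4·9=28) = 31 (attained by i=3)
p(2) = max(-2+0·2=-2, 0+1·2=2, -4+2·2=0, 4+3·2=10, -8+4·2=0) = 10 (attained by i=3)
p(-1) = max(-2+0·(-1)=-2, 0+1·(-1)=-1, -4+2·(-1)=-6, 4+3·(-1)=1, -8+4·(-1)=-12) = 1 (attained by i=3)
Answer: p(9) = 31; p(2) = 10; p(-1) = 1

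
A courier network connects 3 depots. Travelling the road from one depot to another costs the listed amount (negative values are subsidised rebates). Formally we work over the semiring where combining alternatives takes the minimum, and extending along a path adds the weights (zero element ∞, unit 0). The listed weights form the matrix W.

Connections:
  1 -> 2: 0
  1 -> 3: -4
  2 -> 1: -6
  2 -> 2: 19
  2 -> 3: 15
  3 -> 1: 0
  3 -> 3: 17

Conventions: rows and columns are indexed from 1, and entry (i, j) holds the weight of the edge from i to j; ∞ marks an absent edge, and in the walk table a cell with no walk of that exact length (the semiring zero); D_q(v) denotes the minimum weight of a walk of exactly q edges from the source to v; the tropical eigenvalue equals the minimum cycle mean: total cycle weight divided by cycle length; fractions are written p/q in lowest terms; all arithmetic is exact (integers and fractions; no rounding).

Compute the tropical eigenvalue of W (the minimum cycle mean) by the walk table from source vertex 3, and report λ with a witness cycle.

q=0: [∞, ∞, 0]
q=1: [0, ∞, 17]
q=2: [17, 0, -4]
q=3: [-6, 17, 13]
Optimal cycle mean attained by: cycle 1->2->1, total 0 + (-6), length 2.
Answer: λ = -3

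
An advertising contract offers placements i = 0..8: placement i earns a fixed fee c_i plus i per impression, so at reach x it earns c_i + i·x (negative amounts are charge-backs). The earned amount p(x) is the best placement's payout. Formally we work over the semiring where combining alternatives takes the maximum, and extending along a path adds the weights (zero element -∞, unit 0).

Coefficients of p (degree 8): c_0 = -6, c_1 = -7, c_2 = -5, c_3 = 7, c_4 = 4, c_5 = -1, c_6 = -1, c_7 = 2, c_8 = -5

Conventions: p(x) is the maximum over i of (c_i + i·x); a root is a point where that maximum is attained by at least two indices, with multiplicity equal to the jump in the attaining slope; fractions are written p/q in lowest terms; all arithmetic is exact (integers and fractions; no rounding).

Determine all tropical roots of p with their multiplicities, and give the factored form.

hull edge (i=0, c=-6) to (i=3, c=7): slope 13/3, span 3
hull edge (i=3, c=7) to (i=7, c=2): slope -5/4, span 4
hull edge (i=7, c=2) to (i=8, c=-5): slope -7, span 1
Factored form: p(x) = -5 ⊗ (x ⊕ (-13/3)) ⊗ (x ⊕ (-13/3)) ⊗ (x ⊕ (-13/3)) ⊗ (x ⊕ 5/4) ⊗ (x ⊕ 5/4) ⊗ (x ⊕ 5/4) ⊗ (x ⊕ 5/4) ⊗ (x ⊕ 7)
Answer: roots = -13/3 (mult 3), 5/4 (mult 4), 7 (mult 1)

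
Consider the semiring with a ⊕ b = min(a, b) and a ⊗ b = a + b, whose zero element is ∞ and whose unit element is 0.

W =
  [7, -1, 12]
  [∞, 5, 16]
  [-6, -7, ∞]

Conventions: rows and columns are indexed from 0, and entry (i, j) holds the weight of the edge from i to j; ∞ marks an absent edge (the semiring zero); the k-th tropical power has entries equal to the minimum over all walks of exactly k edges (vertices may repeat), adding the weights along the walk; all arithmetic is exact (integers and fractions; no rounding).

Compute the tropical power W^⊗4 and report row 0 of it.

W^⊗2:
  [6, 4, 15]
  [10, 9, 21]
  [1, -7, 6]
W^⊗3:
  [9, 5, 18]
  [15, 9, 22]
  [0, -2, 9]
W^⊗4:
  [12, 8, 21]
  [16, 14, 25]
  [3, -1, 12]
Answer: row 0 of W^⊗4 = [12, 8, 21]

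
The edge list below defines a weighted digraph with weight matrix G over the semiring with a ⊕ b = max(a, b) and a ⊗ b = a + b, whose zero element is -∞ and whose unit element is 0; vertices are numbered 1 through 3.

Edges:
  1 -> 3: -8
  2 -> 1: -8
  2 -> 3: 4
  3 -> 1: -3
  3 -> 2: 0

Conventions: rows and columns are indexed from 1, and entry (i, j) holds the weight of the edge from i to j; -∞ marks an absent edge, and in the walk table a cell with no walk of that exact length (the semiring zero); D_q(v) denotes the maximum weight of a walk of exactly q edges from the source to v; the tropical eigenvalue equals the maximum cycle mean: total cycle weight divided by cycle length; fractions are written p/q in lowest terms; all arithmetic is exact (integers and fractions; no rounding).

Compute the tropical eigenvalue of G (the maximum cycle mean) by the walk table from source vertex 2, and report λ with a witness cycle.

q=0: [-∞, 0, -∞]
q=1: [-8, -∞, 4]
q=2: [1, 4, -16]
q=3: [-4, -16, 8]
Optimal cycle mean attained by: cycle 2->3->2, total 4 + 0, length 2.
Answer: λ = 2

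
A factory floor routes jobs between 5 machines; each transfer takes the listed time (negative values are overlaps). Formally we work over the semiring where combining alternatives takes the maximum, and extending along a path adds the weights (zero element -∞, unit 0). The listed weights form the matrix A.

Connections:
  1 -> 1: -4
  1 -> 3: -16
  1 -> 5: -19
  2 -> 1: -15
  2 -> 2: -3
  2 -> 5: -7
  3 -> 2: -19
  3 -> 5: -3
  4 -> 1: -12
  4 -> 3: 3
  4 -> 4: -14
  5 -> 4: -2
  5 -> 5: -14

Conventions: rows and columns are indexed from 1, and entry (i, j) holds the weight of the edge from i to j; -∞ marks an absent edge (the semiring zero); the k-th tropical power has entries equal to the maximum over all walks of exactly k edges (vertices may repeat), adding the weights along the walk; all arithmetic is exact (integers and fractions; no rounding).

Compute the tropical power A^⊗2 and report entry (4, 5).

A^⊗2:
  [-8, -35, -20, -21, -19]
  [-18, -6, -31, -9, -10]
  [-34, -22, -∞, -5, -17]
  [-16, -16, -11, -28, 0]
  [-14, -∞, 1, -16, -28]
Key observation: the optimum is the walk 4->3->5, with weight 3 + (-3) = 0.
Optimal value attained by: walk 4->3->5.
Answer: (A^⊗2)[4][5] = 0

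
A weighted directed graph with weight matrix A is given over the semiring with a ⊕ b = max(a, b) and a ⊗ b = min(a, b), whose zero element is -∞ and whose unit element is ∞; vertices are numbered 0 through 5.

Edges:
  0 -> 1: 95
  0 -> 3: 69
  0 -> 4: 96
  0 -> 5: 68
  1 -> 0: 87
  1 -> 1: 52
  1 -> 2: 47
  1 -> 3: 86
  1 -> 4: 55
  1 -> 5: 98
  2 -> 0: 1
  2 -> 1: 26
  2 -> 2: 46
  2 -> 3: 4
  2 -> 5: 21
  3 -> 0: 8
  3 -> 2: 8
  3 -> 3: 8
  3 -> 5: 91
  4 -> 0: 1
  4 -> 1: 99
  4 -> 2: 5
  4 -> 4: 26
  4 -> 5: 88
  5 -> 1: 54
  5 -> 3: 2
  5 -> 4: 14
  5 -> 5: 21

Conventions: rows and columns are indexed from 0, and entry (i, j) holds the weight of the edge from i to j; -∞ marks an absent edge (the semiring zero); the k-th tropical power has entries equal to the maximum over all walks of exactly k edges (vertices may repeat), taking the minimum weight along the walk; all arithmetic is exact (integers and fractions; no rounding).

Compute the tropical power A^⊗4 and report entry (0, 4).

A^⊗2:
  [87, 96, 47, 86, 55, 95]
  [52, 87, 47, 69, 87, 86]
  [26, 26, 46, 26, 26, 26]
  [8, 54, 8, 8, 14, 21]
  [87, 54, 47, 86, 55, 98]
  [54, 52, 47, 54, 54, 54]
A^⊗3:
  [87, 87, 47, 86, 87, 96]
  [87, 87, 47, 86, 55, 87]
  [26, 26, 46, 26, 26, 26]
  [54, 52, 47, 54, 54, 54]
  [54, 87, 47, 69, 87, 86]
  [52, 54, 47, 54, 54, 54]
A^⊗4:
  [87, 87, 47, 86, 87, 87]
  [87, 87, 47, 86, 87, 87]
  [26, 26, 46, 26, 26, 26]
  [52, 54, 47, 54, 54, 54]
  [87, 87, 47, 86, 55, 87]
  [54, 54, 47, 54, 54, 54]
Key observation: the optimum is the walk 0->4->1->0->4, with weight 96 min 99 min 87 min 96 = 87.
Optimal value attained by: walk 0->4->1->0->4.
Answer: (A^⊗4)[0][4] = 87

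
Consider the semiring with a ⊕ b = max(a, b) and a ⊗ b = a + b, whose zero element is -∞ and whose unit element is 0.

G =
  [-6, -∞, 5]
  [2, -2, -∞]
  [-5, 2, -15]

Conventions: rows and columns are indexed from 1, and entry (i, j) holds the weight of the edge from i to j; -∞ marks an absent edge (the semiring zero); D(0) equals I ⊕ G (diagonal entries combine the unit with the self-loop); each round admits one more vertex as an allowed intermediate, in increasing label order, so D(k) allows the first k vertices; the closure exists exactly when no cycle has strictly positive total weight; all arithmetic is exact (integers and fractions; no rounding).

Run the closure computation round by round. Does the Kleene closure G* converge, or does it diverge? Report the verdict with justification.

D(0):
  [0, -∞, 5]
  [2, 0, -∞]
  [-5, 2, 0]
D(1):
  [0, -∞, 5]
  [2, 0, 7]
  [-5, 2, 0]
Detection: at round 2, diagonal entry (3, 3) turns strictly positive.
Key observation: the cycle 3->2->1->3 has total weight 2 + 2 + 5, which is strictly positive.
Answer: DIVERGES — positive cycle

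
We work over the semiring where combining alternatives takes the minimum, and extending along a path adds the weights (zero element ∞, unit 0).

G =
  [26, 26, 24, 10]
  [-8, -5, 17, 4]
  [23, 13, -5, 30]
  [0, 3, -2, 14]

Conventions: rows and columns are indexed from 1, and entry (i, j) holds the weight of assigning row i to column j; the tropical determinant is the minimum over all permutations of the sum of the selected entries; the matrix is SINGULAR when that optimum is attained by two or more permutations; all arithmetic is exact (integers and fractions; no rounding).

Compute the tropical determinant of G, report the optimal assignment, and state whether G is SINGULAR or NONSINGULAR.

σ = (1, 2, 3, 4): 26 + (-5) + (-5) + 14 = 30
σ = (1, 2, 4, 3): 26 + (-5) + 30 + (-2) = 49
σ = (1, 3, 2, 4): 26 + 17 + 13 + 14 = 70
σ = (1, 3, 4, 2): 26 + 17 + 30 + 3 = 76
σ = (1, 4, 2, 3): 26 + 4 + 13 + (-2) = 41
σ = (1, 4, 3, 2): 26 + 4 + (-5) + 3 = 28
σ = (2, 1, 3, 4): 26 + (-8) + (-5) + 14 = 27
σ = (2, 1, 4, 3): 26 + (-8) + 30 + (-2) = 46
σ = (2, 3, 1, 4): 26 + 17 + 23 + 14 = 80
σ = (2, 3, 4, 1): 26 + 17 + 30 + 0 = 73
σ = (2, 4, 1, 3): 26 + 4 + 23 + (-2) = 51
σ = (2, 4, 3, 1): 26 + 4 + (-5) + 0 = 25
σ = (3, 1, 2, 4): 24 + (-8) + 13 + 14 = 43
σ = (3, 1, 4, 2): 24 + (-8) + 30 + 3 = 49
σ = (3, 2, 1, 4): 24 + (-5) + 23 + 14 = 56
σ = (3, 2, 4, 1): 24 + (-5) + 30 + 0 = 49
σ = (3, 4, 1, 2): 24 + 4 + 23 + 3 = 54
σ = (3, 4, 2, 1): 24 + 4 + 13 + 0 = 41
σ = (4, 1, 2, 3): 10 + (-8) + 13 + (-2) = 13
σ = (4, 1, 3, 2): 10 + (-8) + (-5) + 3 = 0
σ = (4, 2, 1, 3): 10 + (-5) + 23 + (-2) = 26
σ = (4, 2, 3, 1): 10 + (-5) + (-5) + 0 = 0
σ = (4, 3, 1, 2): 10 + 17 + 23 + 3 = 53
σ = (4, 3, 2, 1): 10 + 17 + 13 + 0 = 40
Optimal value attained by: σ = (4, 1, 3, 2).
Answer: det⊕(G) = 0; verdict: SINGULAR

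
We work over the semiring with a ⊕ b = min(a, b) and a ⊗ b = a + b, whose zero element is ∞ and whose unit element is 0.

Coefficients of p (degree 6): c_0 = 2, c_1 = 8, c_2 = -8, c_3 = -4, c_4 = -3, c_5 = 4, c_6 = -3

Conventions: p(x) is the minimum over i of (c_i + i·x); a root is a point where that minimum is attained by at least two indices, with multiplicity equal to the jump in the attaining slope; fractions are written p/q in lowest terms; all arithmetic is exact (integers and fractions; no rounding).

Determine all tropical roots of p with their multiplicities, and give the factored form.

hull edge (i=0, c=2) to (i=2, c=-8): slope -5, span 2
hull edge (i=2, c=-8) to (i=6, c=-3): slope 5/4, span 4
Factored form: p(x) = -3 ⊗ (x ⊕ (-5/4)) ⊗ (x ⊕ (-5/4)) ⊗ (x ⊕ (-5/4)) ⊗ (x ⊕ (-5/4)) ⊗ (x ⊕ 5) ⊗ (x ⊕ 5)
Answer: roots = -5/4 (mult 4), 5 (mult 2)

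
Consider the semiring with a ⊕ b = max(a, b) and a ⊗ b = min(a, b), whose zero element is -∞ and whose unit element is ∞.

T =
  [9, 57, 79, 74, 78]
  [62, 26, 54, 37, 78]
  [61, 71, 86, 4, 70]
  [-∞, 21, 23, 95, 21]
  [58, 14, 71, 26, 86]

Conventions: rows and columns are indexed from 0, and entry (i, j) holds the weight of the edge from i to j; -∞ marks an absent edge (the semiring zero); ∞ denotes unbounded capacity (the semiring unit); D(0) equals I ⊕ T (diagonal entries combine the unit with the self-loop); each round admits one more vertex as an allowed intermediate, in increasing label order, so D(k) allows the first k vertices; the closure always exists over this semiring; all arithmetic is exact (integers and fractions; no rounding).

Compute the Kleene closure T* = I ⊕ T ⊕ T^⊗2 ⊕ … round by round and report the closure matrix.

D(0):
  [∞, 57, 79, 74, 78]
  [62, ∞, 54, 37, 78]
  [61, 71, ∞, 4, 70]
  [-∞, 21, 23, ∞, 21]
  [58, 14, 71, 26, ∞]
D(1):
  [∞, 57, 79, 74, 78]
  [62, ∞, 62, 62, 78]
  [61, 71, ∞, 61, 70]
  [-∞, 21, 23, ∞, 21]
  [58, 57, 71, 58, ∞]
D(2):
  [∞, 57, 79, 74, 78]
  [62, ∞, 62, 62, 78]
  [62, 71, ∞, 62, 71]
  [21, 21, 23, ∞, 21]
  [58, 57, 71, 58, ∞]
D(3):
  [∞, 71, 79, 74, 78]
  [62, ∞, 62, 62, 78]
  [62, 71, ∞, 62, 71]
  [23, 23, 23, ∞, 23]
  [62, 71, 71, 62, ∞]
D(4):
  [∞, 71, 79, 74, 78]
  [62, ∞, 62, 62, 78]
  [62, 71, ∞, 62, 71]
  [23, 23, 23, ∞, 23]
  [62, 71, 71, 62, ∞]
D(5):
  [∞, 71, 79, 74, 78]
  [62, ∞, 71, 62, 78]
  [62, 71, ∞, 62, 71]
  [23, 23, 23, ∞, 23]
  [62, 71, 71, 62, ∞]
Answer: T* = [[∞, 71, 79, 74, 78], [62, ∞, 71, 62, 78], [62, 71, ∞, 62, 71], [23, 23, 23, ∞, 23], [62, 71, 71, 62, ∞]]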